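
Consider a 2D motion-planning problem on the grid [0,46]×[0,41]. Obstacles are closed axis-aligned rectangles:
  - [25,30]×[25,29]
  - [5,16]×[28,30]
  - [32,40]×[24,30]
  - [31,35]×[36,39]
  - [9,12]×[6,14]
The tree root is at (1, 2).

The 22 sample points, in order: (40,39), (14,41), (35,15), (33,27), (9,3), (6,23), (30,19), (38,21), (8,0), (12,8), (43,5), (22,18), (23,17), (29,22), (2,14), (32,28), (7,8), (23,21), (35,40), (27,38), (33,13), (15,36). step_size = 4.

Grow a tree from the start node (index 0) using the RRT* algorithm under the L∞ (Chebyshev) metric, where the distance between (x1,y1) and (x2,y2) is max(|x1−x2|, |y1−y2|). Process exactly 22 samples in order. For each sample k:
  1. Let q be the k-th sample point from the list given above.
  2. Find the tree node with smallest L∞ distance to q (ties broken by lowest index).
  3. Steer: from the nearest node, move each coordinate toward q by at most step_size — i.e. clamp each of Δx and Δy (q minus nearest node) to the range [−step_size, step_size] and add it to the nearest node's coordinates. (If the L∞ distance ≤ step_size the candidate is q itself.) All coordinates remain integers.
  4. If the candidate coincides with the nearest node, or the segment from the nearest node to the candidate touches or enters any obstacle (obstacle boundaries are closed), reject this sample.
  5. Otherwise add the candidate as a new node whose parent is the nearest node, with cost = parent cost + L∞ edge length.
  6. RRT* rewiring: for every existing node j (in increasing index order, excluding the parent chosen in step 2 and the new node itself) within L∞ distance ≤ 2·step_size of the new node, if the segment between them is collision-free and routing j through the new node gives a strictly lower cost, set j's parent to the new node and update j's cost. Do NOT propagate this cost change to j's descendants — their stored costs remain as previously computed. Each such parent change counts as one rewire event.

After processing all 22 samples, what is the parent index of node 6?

1. q=(40,39) nearest=0 d=39 new=(5,6) → add node 1 parent=0 cost=4
2. q=(14,41) nearest=1 d=35 new=(9,10) → blocked by [9,12]×[6,14], reject
3. q=(35,15) nearest=1 d=30 new=(9,10) → blocked by [9,12]×[6,14], reject
4. q=(33,27) nearest=1 d=28 new=(9,10) → blocked by [9,12]×[6,14], reject
5. q=(9,3) nearest=1 d=4 new=(9,3) → add node 2 parent=1 cost=8
6. q=(6,23) nearest=1 d=17 new=(6,10) → add node 3 parent=1 cost=8
7. q=(30,19) nearest=2 d=21 new=(13,7) → blocked by [9,12]×[6,14], reject
8. q=(38,21) nearest=2 d=29 new=(13,7) → blocked by [9,12]×[6,14], reject
9. q=(8,0) nearest=2 d=3 new=(8,0) → add node 4 parent=2 cost=11
10. q=(12,8) nearest=2 d=5 new=(12,7) → blocked by [9,12]×[6,14], reject
11. q=(43,5) nearest=2 d=34 new=(13,5) → add node 5 parent=2 cost=12
12. q=(22,18) nearest=5 d=13 new=(17,9) → add node 6 parent=5 cost=16
13. q=(23,17) nearest=6 d=8 new=(21,13) → add node 7 parent=6 cost=20
14. q=(29,22) nearest=7 d=9 new=(25,17) → add node 8 parent=7 cost=24
15. q=(2,14) nearest=3 d=4 new=(2,14) → add node 9 parent=3 cost=12
16. q=(32,28) nearest=8 d=11 new=(29,21) → add node 10 parent=8 cost=28
17. q=(7,8) nearest=1 d=2 new=(7,8) → add node 11 parent=1 cost=6
18. q=(23,21) nearest=8 d=4 new=(23,21) → add node 12 parent=8 cost=28
19. q=(35,40) nearest=10 d=19 new=(33,25) → blocked by [32,40]×[24,30], reject
20. q=(27,38) nearest=10 d=17 new=(27,25) → blocked by [25,30]×[25,29], reject
21. q=(33,13) nearest=8 d=8 new=(29,13) → add node 13 parent=8 cost=28
22. q=(15,36) nearest=10 d=15 new=(25,25) → blocked by [25,30]×[25,29], reject

Parent of node 6: 5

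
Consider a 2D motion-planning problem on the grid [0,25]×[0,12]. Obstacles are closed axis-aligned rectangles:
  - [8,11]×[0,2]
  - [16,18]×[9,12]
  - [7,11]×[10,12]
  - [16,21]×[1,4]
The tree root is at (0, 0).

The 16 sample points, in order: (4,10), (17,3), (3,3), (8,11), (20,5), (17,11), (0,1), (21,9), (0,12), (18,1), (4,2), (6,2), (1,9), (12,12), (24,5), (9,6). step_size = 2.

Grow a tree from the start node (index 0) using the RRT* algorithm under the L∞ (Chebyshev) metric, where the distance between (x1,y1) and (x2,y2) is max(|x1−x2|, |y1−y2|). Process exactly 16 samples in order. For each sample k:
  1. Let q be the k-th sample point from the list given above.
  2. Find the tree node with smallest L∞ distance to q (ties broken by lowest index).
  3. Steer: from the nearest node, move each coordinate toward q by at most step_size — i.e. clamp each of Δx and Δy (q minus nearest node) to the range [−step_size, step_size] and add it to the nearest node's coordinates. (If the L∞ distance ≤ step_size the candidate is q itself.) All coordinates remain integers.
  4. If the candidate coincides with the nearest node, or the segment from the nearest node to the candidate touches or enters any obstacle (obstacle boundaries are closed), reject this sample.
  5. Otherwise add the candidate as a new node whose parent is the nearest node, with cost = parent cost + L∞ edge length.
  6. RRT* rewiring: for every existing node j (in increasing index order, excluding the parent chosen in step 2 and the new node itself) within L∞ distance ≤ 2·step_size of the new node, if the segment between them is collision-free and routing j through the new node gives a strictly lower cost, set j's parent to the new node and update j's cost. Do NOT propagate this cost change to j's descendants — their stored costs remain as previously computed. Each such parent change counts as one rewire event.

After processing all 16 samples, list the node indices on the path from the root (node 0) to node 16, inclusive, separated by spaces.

1. q=(4,10) nearest=0 d=10 new=(2,2) → add node 1 parent=0 cost=2
2. q=(17,3) nearest=1 d=15 new=(4,3) → add node 2 parent=1 cost=4
3. q=(3,3) nearest=1 d=1 new=(3,3) → add node 3 parent=1 cost=3
4. q=(8,11) nearest=2 d=8 new=(6,5) → add node 4 parent=2 cost=6
5. q=(20,5) nearest=4 d=14 new=(8,5) → add node 5 parent=4 cost=8
6. q=(17,11) nearest=5 d=9 new=(10,7) → add node 6 parent=5 cost=10
7. q=(0,1) nearest=0 d=1 new=(0,1) → add node 7 parent=0 cost=1
8. q=(21,9) nearest=6 d=11 new=(12,9) → add node 8 parent=6 cost=12
9. q=(0,12) nearest=4 d=7 new=(4,7) → add node 9 parent=4 cost=8
10. q=(18,1) nearest=6 d=8 new=(12,5) → add node 10 parent=6 cost=12
11. q=(4,2) nearest=2 d=1 new=(4,2) → add node 11 parent=2 cost=5
12. q=(6,2) nearest=2 d=2 new=(6,2) → add node 12 parent=2 cost=6
13. q=(1,9) nearest=9 d=3 new=(2,9) → add node 13 parent=9 cost=10
14. q=(12,12) nearest=8 d=3 new=(12,11) → add node 14 parent=8 cost=14
15. q=(24,5) nearest=8 d=12 new=(14,7) → add node 15 parent=8 cost=14
16. q=(9,6) nearest=5 d=1 new=(9,6) → add node 16 parent=5 cost=9

Path: 0 1 2 4 5 16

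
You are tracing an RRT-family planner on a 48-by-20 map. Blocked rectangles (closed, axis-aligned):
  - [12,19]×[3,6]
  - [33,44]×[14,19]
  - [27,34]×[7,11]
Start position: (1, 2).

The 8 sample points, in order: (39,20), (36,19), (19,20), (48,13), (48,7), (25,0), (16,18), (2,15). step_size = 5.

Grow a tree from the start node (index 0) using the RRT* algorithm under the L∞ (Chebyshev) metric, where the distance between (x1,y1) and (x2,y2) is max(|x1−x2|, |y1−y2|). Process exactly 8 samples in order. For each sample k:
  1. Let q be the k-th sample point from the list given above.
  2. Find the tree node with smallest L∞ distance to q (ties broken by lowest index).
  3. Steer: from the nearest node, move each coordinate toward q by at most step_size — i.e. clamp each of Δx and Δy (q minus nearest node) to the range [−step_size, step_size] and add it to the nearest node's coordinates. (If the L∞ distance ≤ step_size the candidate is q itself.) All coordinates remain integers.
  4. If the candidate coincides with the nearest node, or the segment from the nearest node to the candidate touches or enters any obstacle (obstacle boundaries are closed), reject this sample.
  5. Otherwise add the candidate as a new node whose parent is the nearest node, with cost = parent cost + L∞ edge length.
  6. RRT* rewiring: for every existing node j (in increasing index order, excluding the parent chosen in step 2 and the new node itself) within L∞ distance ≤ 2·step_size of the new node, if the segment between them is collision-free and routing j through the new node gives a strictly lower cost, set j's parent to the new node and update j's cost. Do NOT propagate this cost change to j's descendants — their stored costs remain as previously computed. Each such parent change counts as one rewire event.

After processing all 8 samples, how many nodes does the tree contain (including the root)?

Node count: 9

1. q=(39,20) nearest=0 d=38 new=(6,7) → add node 1 parent=0 cost=5
2. q=(36,19) nearest=1 d=30 new=(11,12) → add node 2 parent=1 cost=10
3. q=(19,20) nearest=2 d=8 new=(16,17) → add node 3 parent=2 cost=15
4. q=(48,13) nearest=3 d=32 new=(21,13) → add node 4 parent=3 cost=20
5. q=(48,7) nearest=4 d=27 new=(26,8) → add node 5 parent=4 cost=25
6. q=(25,0) nearest=5 d=8 new=(25,3) → add node 6 parent=5 cost=30
7. q=(16,18) nearest=3 d=1 new=(16,18) → add node 7 parent=3 cost=16
8. q=(2,15) nearest=1 d=8 new=(2,12) → add node 8 parent=1 cost=10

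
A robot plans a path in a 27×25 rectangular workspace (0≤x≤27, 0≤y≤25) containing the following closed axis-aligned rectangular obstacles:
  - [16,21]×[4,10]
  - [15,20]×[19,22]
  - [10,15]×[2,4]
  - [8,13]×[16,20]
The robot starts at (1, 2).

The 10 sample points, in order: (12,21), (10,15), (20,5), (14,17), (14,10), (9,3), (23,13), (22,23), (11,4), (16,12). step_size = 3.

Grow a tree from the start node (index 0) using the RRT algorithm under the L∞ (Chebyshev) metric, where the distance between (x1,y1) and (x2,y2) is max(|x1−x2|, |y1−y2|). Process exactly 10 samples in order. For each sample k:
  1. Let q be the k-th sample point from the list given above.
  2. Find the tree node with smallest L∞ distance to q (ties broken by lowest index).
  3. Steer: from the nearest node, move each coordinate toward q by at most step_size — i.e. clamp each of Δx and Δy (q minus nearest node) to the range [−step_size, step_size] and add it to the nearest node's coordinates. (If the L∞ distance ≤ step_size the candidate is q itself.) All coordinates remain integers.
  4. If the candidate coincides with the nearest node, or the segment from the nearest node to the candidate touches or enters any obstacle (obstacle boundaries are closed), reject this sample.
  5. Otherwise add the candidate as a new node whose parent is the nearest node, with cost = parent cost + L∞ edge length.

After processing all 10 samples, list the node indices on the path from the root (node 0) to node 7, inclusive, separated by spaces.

1. q=(12,21) nearest=0 d=19 new=(4,5) → add node 1 parent=0 cost=3
2. q=(10,15) nearest=1 d=10 new=(7,8) → add node 2 parent=1 cost=6
3. q=(20,5) nearest=2 d=13 new=(10,5) → add node 3 parent=2 cost=9
4. q=(14,17) nearest=2 d=9 new=(10,11) → add node 4 parent=2 cost=9
5. q=(14,10) nearest=4 d=4 new=(13,10) → add node 5 parent=4 cost=12
6. q=(9,3) nearest=3 d=2 new=(9,3) → add node 6 parent=3 cost=11
7. q=(23,13) nearest=5 d=10 new=(16,13) → add node 7 parent=5 cost=15
8. q=(22,23) nearest=7 d=10 new=(19,16) → add node 8 parent=7 cost=18
9. q=(11,4) nearest=3 d=1 new=(11,4) → blocked by [10,15]×[2,4], reject
10. q=(16,12) nearest=7 d=1 new=(16,12) → add node 9 parent=7 cost=16

Path: 0 1 2 4 5 7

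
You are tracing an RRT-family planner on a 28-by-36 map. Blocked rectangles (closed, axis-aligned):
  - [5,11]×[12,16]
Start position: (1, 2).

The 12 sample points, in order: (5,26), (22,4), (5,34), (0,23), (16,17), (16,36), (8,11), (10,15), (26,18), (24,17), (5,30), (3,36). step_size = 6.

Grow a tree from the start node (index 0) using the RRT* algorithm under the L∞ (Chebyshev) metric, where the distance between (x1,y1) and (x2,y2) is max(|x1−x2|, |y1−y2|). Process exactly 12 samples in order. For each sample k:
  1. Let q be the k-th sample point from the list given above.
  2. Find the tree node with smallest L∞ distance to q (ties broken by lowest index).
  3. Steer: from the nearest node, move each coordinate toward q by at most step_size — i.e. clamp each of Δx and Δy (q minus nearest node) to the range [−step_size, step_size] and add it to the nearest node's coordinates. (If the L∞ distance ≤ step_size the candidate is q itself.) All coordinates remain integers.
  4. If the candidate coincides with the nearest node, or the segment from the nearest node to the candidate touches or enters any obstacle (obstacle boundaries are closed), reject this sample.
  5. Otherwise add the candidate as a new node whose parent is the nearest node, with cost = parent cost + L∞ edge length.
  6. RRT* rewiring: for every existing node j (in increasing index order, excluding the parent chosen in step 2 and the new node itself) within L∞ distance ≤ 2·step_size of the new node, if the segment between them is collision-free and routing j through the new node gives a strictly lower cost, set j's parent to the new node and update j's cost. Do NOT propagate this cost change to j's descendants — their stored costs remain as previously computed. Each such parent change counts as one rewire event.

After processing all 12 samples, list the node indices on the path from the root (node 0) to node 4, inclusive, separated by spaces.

Path: 0 1 3 4

1. q=(5,26) nearest=0 d=24 new=(5,8) → add node 1 parent=0 cost=6
2. q=(22,4) nearest=1 d=17 new=(11,4) → add node 2 parent=1 cost=12
3. q=(5,34) nearest=1 d=26 new=(5,14) → blocked by [5,11]×[12,16], reject
4. q=(0,23) nearest=1 d=15 new=(0,14) → add node 3 parent=1 cost=12
5. q=(16,17) nearest=1 d=11 new=(11,14) → blocked by [5,11]×[12,16], reject
6. q=(16,36) nearest=3 d=22 new=(6,20) → add node 4 parent=3 cost=18
7. q=(8,11) nearest=1 d=3 new=(8,11) → add node 5 parent=1 cost=9
8. q=(10,15) nearest=5 d=4 new=(10,15) → blocked by [5,11]×[12,16], reject
9. q=(26,18) nearest=2 d=15 new=(17,10) → add node 6 parent=2 cost=18
10. q=(24,17) nearest=6 d=7 new=(23,16) → add node 7 parent=6 cost=24
11. q=(5,30) nearest=4 d=10 new=(5,26) → add node 8 parent=4 cost=24
12. q=(3,36) nearest=8 d=10 new=(3,32) → add node 9 parent=8 cost=30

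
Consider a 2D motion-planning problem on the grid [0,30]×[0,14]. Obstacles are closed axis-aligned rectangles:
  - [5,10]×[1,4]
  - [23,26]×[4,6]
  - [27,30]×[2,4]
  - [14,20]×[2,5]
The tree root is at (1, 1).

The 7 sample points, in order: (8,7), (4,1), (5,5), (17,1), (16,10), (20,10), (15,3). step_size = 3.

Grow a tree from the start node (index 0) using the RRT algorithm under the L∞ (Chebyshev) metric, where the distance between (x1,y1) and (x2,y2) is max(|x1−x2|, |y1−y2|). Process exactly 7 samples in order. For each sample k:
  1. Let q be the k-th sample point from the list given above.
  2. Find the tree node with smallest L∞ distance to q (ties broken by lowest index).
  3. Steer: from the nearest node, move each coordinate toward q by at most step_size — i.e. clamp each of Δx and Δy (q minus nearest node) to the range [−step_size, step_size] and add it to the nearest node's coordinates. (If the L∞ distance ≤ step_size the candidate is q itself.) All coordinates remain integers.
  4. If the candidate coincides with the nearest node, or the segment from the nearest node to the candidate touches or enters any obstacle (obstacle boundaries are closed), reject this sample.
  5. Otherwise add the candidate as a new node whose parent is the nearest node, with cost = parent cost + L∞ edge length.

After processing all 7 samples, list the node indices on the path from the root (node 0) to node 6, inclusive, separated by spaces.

1. q=(8,7) nearest=0 d=7 new=(4,4) → add node 1 parent=0 cost=3
2. q=(4,1) nearest=0 d=3 new=(4,1) → add node 2 parent=0 cost=3
3. q=(5,5) nearest=1 d=1 new=(5,5) → add node 3 parent=1 cost=4
4. q=(17,1) nearest=3 d=12 new=(8,2) → blocked by [5,10]×[1,4], reject
5. q=(16,10) nearest=3 d=11 new=(8,8) → add node 4 parent=3 cost=7
6. q=(20,10) nearest=4 d=12 new=(11,10) → add node 5 parent=4 cost=10
7. q=(15,3) nearest=4 d=7 new=(11,5) → add node 6 parent=4 cost=10

Path: 0 1 3 4 6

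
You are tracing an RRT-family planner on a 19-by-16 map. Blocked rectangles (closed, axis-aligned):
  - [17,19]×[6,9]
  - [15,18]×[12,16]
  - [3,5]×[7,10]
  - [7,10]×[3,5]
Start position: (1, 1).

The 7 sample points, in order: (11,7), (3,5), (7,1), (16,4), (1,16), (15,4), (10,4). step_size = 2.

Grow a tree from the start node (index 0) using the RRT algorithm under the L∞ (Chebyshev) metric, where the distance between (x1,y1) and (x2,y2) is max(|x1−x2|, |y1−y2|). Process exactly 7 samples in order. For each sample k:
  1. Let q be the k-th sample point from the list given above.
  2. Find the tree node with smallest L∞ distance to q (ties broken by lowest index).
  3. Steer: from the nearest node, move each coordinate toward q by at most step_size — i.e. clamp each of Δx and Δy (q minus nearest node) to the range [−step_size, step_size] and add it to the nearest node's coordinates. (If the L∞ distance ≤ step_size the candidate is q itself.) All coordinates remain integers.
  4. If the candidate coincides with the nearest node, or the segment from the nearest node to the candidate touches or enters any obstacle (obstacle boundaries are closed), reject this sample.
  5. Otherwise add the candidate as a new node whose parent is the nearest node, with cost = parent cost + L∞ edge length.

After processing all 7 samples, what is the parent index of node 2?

Parent of node 2: 1

1. q=(11,7) nearest=0 d=10 new=(3,3) → add node 1 parent=0 cost=2
2. q=(3,5) nearest=1 d=2 new=(3,5) → add node 2 parent=1 cost=4
3. q=(7,1) nearest=1 d=4 new=(5,1) → add node 3 parent=1 cost=4
4. q=(16,4) nearest=3 d=11 new=(7,3) → blocked by [7,10]×[3,5], reject
5. q=(1,16) nearest=2 d=11 new=(1,7) → add node 4 parent=2 cost=6
6. q=(15,4) nearest=3 d=10 new=(7,3) → blocked by [7,10]×[3,5], reject
7. q=(10,4) nearest=3 d=5 new=(7,3) → blocked by [7,10]×[3,5], reject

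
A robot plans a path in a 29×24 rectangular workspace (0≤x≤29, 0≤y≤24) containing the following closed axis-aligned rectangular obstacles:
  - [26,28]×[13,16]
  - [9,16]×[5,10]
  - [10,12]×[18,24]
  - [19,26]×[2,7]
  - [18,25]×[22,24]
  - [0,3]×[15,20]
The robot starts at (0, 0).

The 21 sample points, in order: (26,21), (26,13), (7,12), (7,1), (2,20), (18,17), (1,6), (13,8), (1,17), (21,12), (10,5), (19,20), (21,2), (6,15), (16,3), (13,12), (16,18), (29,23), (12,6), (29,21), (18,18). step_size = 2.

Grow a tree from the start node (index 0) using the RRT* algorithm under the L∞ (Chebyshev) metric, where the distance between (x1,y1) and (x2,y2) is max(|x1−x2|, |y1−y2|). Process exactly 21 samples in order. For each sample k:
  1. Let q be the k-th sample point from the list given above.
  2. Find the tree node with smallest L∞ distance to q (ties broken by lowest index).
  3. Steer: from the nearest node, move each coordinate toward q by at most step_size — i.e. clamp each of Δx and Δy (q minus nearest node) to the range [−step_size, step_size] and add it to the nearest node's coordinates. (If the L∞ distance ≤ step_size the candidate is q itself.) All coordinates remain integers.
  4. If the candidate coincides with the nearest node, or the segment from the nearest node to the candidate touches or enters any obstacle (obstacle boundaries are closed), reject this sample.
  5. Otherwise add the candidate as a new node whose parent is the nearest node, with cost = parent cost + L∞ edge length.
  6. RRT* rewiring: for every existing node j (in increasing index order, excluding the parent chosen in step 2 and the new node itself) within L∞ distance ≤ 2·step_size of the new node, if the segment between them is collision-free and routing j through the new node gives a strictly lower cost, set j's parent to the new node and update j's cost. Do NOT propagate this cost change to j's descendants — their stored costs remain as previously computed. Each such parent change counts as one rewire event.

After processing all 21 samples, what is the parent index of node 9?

1. q=(26,21) nearest=0 d=26 new=(2,2) → add node 1 parent=0 cost=2
2. q=(26,13) nearest=1 d=24 new=(4,4) → add node 2 parent=1 cost=4
3. q=(7,12) nearest=2 d=8 new=(6,6) → add node 3 parent=2 cost=6
4. q=(7,1) nearest=2 d=3 new=(6,2) → add node 4 parent=2 cost=6
5. q=(2,20) nearest=3 d=14 new=(4,8) → add node 5 parent=3 cost=8
6. q=(18,17) nearest=3 d=12 new=(8,8) → add node 6 parent=3 cost=8
7. q=(1,6) nearest=2 d=3 new=(2,6) → add node 7 parent=2 cost=6
8. q=(13,8) nearest=6 d=5 new=(10,8) → blocked by [9,16]×[5,10], reject
9. q=(1,17) nearest=5 d=9 new=(2,10) → add node 8 parent=5 cost=10
10. q=(21,12) nearest=6 d=13 new=(10,10) → blocked by [9,16]×[5,10], reject
11. q=(10,5) nearest=6 d=3 new=(10,6) → blocked by [9,16]×[5,10], reject
12. q=(19,20) nearest=6 d=12 new=(10,10) → blocked by [9,16]×[5,10], reject
13. q=(21,2) nearest=6 d=13 new=(10,6) → blocked by [9,16]×[5,10], reject
14. q=(6,15) nearest=8 d=5 new=(4,12) → add node 9 parent=8 cost=12
15. q=(16,3) nearest=6 d=8 new=(10,6) → blocked by [9,16]×[5,10], reject
16. q=(13,12) nearest=6 d=5 new=(10,10) → blocked by [9,16]×[5,10], reject
17. q=(16,18) nearest=6 d=10 new=(10,10) → blocked by [9,16]×[5,10], reject
18. q=(29,23) nearest=6 d=21 new=(10,10) → blocked by [9,16]×[5,10], reject
19. q=(12,6) nearest=6 d=4 new=(10,6) → blocked by [9,16]×[5,10], reject
20. q=(29,21) nearest=6 d=21 new=(10,10) → blocked by [9,16]×[5,10], reject
21. q=(18,18) nearest=6 d=10 new=(10,10) → blocked by [9,16]×[5,10], reject

Parent of node 9: 8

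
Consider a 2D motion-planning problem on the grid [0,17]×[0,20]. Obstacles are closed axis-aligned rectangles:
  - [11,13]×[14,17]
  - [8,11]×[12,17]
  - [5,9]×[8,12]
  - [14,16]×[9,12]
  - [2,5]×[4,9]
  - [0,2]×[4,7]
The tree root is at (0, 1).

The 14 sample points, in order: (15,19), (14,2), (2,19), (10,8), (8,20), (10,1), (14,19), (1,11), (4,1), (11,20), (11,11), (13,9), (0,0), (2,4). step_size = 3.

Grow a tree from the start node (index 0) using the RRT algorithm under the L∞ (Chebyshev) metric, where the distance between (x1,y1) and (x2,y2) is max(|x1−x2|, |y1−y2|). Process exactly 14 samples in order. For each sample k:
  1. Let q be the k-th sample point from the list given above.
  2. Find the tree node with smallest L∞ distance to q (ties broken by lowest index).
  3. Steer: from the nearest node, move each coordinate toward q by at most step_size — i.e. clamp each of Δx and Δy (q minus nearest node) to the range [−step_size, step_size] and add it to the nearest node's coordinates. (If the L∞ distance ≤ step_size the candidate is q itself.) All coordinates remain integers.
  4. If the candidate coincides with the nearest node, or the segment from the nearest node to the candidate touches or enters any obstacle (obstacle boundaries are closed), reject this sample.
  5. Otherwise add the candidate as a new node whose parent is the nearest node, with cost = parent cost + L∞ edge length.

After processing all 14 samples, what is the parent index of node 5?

Parent of node 5: 0

1. q=(15,19) nearest=0 d=18 new=(3,4) → blocked by [2,5]×[4,9], reject
2. q=(14,2) nearest=0 d=14 new=(3,2) → add node 1 parent=0 cost=3
3. q=(2,19) nearest=1 d=17 new=(2,5) → blocked by [2,5]×[4,9], reject
4. q=(10,8) nearest=1 d=7 new=(6,5) → blocked by [2,5]×[4,9], reject
5. q=(8,20) nearest=1 d=18 new=(6,5) → blocked by [2,5]×[4,9], reject
6. q=(10,1) nearest=1 d=7 new=(6,1) → add node 2 parent=1 cost=6
7. q=(14,19) nearest=1 d=17 new=(6,5) → blocked by [2,5]×[4,9], reject
8. q=(1,11) nearest=1 d=9 new=(1,5) → blocked by [0,2]×[4,7], reject
9. q=(4,1) nearest=1 d=1 new=(4,1) → add node 3 parent=1 cost=4
10. q=(11,20) nearest=1 d=18 new=(6,5) → blocked by [2,5]×[4,9], reject
11. q=(11,11) nearest=1 d=9 new=(6,5) → blocked by [2,5]×[4,9], reject
12. q=(13,9) nearest=2 d=8 new=(9,4) → add node 4 parent=2 cost=9
13. q=(0,0) nearest=0 d=1 new=(0,0) → add node 5 parent=0 cost=1
14. q=(2,4) nearest=1 d=2 new=(2,4) → blocked by [2,5]×[4,9], reject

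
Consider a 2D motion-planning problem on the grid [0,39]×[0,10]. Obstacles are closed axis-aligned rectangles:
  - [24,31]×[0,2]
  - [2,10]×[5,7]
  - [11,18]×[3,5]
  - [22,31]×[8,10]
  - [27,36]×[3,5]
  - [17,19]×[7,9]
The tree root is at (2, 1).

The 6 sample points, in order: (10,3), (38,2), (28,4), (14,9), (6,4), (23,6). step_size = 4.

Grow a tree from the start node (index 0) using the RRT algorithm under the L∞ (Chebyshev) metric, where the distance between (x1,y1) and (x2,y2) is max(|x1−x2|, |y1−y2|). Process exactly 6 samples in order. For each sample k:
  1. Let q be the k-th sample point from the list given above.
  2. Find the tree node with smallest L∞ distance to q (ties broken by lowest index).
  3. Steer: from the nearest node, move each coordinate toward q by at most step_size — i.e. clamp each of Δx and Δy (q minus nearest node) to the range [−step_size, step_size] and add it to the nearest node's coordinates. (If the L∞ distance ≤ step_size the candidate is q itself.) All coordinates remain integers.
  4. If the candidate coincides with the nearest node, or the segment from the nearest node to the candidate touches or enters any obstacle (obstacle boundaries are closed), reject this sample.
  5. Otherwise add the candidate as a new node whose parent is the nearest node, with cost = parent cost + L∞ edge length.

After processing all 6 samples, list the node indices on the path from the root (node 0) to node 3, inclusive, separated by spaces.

1. q=(10,3) nearest=0 d=8 new=(6,3) → add node 1 parent=0 cost=4
2. q=(38,2) nearest=1 d=32 new=(10,2) → add node 2 parent=1 cost=8
3. q=(28,4) nearest=2 d=18 new=(14,4) → blocked by [11,18]×[3,5], reject
4. q=(14,9) nearest=2 d=7 new=(14,6) → blocked by [11,18]×[3,5], reject
5. q=(6,4) nearest=1 d=1 new=(6,4) → add node 3 parent=1 cost=5
6. q=(23,6) nearest=2 d=13 new=(14,6) → blocked by [11,18]×[3,5], reject

Path: 0 1 3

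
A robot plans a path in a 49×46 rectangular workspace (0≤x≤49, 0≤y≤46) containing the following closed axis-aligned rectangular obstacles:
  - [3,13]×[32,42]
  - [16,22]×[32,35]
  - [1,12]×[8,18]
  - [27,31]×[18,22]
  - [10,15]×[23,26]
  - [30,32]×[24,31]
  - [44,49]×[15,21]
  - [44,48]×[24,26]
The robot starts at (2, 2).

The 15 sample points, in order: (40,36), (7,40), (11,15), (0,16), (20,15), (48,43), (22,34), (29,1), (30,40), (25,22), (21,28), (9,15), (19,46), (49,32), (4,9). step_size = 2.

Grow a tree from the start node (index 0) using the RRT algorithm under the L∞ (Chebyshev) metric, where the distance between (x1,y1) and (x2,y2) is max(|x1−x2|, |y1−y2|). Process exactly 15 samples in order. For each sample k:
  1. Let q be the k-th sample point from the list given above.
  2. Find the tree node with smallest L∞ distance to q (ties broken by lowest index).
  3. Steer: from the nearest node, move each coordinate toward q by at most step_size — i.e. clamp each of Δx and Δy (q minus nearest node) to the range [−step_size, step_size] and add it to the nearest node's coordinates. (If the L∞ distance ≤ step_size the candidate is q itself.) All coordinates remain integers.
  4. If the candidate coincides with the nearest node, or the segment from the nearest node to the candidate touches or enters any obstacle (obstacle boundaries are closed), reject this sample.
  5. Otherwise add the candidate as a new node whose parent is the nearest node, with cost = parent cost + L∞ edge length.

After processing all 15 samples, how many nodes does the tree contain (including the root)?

Node count: 5

1. q=(40,36) nearest=0 d=38 new=(4,4) → add node 1 parent=0 cost=2
2. q=(7,40) nearest=1 d=36 new=(6,6) → add node 2 parent=1 cost=4
3. q=(11,15) nearest=2 d=9 new=(8,8) → blocked by [1,12]×[8,18], reject
4. q=(0,16) nearest=2 d=10 new=(4,8) → blocked by [1,12]×[8,18], reject
5. q=(20,15) nearest=2 d=14 new=(8,8) → blocked by [1,12]×[8,18], reject
6. q=(48,43) nearest=2 d=42 new=(8,8) → blocked by [1,12]×[8,18], reject
7. q=(22,34) nearest=2 d=28 new=(8,8) → blocked by [1,12]×[8,18], reject
8. q=(29,1) nearest=2 d=23 new=(8,4) → add node 3 parent=2 cost=6
9. q=(30,40) nearest=2 d=34 new=(8,8) → blocked by [1,12]×[8,18], reject
10. q=(25,22) nearest=3 d=18 new=(10,6) → add node 4 parent=3 cost=8
11. q=(21,28) nearest=2 d=22 new=(8,8) → blocked by [1,12]×[8,18], reject
12. q=(9,15) nearest=2 d=9 new=(8,8) → blocked by [1,12]×[8,18], reject
13. q=(19,46) nearest=2 d=40 new=(8,8) → blocked by [1,12]×[8,18], reject
14. q=(49,32) nearest=4 d=39 new=(12,8) → blocked by [1,12]×[8,18], reject
15. q=(4,9) nearest=2 d=3 new=(4,8) → blocked by [1,12]×[8,18], reject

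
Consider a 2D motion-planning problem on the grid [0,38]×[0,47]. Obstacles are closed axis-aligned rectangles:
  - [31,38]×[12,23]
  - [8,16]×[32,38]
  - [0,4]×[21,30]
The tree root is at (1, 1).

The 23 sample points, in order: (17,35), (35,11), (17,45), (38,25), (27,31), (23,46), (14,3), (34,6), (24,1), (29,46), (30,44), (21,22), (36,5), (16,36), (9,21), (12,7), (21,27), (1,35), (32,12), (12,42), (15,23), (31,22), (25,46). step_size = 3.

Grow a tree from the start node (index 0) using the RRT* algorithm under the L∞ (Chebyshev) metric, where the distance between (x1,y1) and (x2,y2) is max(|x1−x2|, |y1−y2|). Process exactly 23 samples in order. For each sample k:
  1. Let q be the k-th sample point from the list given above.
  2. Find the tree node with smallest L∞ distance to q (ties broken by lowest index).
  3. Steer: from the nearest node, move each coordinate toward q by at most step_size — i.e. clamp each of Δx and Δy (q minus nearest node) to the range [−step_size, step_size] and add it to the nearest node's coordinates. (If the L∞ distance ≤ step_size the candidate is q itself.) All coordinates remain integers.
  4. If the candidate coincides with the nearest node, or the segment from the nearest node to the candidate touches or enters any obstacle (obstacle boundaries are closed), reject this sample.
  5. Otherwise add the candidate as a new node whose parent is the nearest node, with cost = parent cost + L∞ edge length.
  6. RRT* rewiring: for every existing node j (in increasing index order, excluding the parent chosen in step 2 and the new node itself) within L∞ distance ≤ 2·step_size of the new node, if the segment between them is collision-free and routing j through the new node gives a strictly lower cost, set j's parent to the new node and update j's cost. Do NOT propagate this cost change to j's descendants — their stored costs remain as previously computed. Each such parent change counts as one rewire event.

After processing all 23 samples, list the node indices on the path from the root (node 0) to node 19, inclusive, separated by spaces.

Path: 0 1 2 3 4 5 6 8 13 19

1. q=(17,35) nearest=0 d=34 new=(4,4) → add node 1 parent=0 cost=3
2. q=(35,11) nearest=1 d=31 new=(7,7) → add node 2 parent=1 cost=6
3. q=(17,45) nearest=2 d=38 new=(10,10) → add node 3 parent=2 cost=9
4. q=(38,25) nearest=3 d=28 new=(13,13) → add node 4 parent=3 cost=12
5. q=(27,31) nearest=4 d=18 new=(16,16) → add node 5 parent=4 cost=15
6. q=(23,46) nearest=5 d=30 new=(19,19) → add node 6 parent=5 cost=18
7. q=(14,3) nearest=2 d=7 new=(10,4) → add node 7 parent=2 cost=9
8. q=(34,6) nearest=6 d=15 new=(22,16) → add node 8 parent=6 cost=21
9. q=(24,1) nearest=4 d=12 new=(16,10) → add node 9 parent=4 cost=15
10. q=(29,46) nearest=6 d=27 new=(22,22) → add node 10 parent=6 cost=21
11. q=(30,44) nearest=10 d=22 new=(25,25) → add node 11 parent=10 cost=24
12. q=(21,22) nearest=10 d=1 new=(21,22) → add node 12 parent=10 cost=22
13. q=(36,5) nearest=8 d=14 new=(25,13) → add node 13 parent=8 cost=24
14. q=(16,36) nearest=11 d=11 new=(22,28) → add node 14 parent=11 cost=27
15. q=(9,21) nearest=5 d=7 new=(13,19) → add node 15 parent=5 cost=18
16. q=(12,7) nearest=3 d=3 new=(12,7) → add node 16 parent=3 cost=12
17. q=(21,27) nearest=14 d=1 new=(21,27) → add node 17 parent=14 cost=28
18. q=(1,35) nearest=15 d=16 new=(10,22) → add node 18 parent=15 cost=21
19. q=(32,12) nearest=13 d=7 new=(28,12) → add node 19 parent=13 cost=27
20. q=(12,42) nearest=14 d=14 new=(19,31) → add node 20 parent=14 cost=30
21. q=(15,23) nearest=6 d=4 new=(16,22) → add node 21 parent=6 cost=21; rewire 17→21 (26<28)
22. q=(31,22) nearest=11 d=6 new=(28,22) → add node 22 parent=11 cost=27
23. q=(25,46) nearest=20 d=15 new=(22,34) → add node 23 parent=20 cost=33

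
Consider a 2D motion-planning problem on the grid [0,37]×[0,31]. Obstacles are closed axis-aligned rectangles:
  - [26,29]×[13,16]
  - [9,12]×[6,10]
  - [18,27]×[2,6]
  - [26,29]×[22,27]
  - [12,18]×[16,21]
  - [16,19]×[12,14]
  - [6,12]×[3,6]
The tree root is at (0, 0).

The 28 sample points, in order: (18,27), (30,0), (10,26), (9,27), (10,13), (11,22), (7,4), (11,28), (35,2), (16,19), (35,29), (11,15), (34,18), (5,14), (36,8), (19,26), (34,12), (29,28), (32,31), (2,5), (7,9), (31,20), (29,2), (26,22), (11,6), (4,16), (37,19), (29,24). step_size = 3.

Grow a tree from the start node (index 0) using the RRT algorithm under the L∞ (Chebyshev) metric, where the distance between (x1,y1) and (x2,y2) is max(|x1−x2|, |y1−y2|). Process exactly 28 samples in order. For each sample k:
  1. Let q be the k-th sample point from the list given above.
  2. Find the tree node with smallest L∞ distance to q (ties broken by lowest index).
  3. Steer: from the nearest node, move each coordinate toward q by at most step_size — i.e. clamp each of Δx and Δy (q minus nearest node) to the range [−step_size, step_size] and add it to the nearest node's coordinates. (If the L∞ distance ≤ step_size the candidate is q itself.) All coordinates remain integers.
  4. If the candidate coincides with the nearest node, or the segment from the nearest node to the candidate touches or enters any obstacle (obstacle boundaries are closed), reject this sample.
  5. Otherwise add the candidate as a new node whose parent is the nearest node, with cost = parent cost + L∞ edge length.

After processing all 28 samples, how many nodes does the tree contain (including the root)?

1. q=(18,27) nearest=0 d=27 new=(3,3) → add node 1 parent=0 cost=3
2. q=(30,0) nearest=1 d=27 new=(6,0) → add node 2 parent=1 cost=6
3. q=(10,26) nearest=1 d=23 new=(6,6) → blocked by [6,12]×[3,6], reject
4. q=(9,27) nearest=1 d=24 new=(6,6) → blocked by [6,12]×[3,6], reject
5. q=(10,13) nearest=1 d=10 new=(6,6) → blocked by [6,12]×[3,6], reject
6. q=(11,22) nearest=1 d=19 new=(6,6) → blocked by [6,12]×[3,6], reject
7. q=(7,4) nearest=1 d=4 new=(6,4) → blocked by [6,12]×[3,6], reject
8. q=(11,28) nearest=1 d=25 new=(6,6) → blocked by [6,12]×[3,6], reject
9. q=(35,2) nearest=2 d=29 new=(9,2) → add node 3 parent=2 cost=9
10. q=(16,19) nearest=1 d=16 new=(6,6) → blocked by [6,12]×[3,6], reject
11. q=(35,29) nearest=3 d=27 new=(12,5) → blocked by [6,12]×[3,6], reject
12. q=(11,15) nearest=1 d=12 new=(6,6) → blocked by [6,12]×[3,6], reject
13. q=(34,18) nearest=3 d=25 new=(12,5) → blocked by [6,12]×[3,6], reject
14. q=(5,14) nearest=1 d=11 new=(5,6) → add node 4 parent=1 cost=6
15. q=(36,8) nearest=3 d=27 new=(12,5) → blocked by [6,12]×[3,6], reject
16. q=(19,26) nearest=4 d=20 new=(8,9) → add node 5 parent=4 cost=9
17. q=(34,12) nearest=3 d=25 new=(12,5) → blocked by [6,12]×[3,6], reject
18. q=(29,28) nearest=5 d=21 new=(11,12) → blocked by [9,12]×[6,10], reject
19. q=(32,31) nearest=5 d=24 new=(11,12) → blocked by [9,12]×[6,10], reject
20. q=(2,5) nearest=1 d=2 new=(2,5) → add node 6 parent=1 cost=5
21. q=(7,9) nearest=5 d=1 new=(7,9) → add node 7 parent=5 cost=10
22. q=(31,20) nearest=3 d=22 new=(12,5) → blocked by [6,12]×[3,6], reject
23. q=(29,2) nearest=3 d=20 new=(12,2) → add node 8 parent=3 cost=12
24. q=(26,22) nearest=5 d=18 new=(11,12) → blocked by [9,12]×[6,10], reject
25. q=(11,6) nearest=5 d=3 new=(11,6) → blocked by [9,12]×[6,10], reject
26. q=(4,16) nearest=5 d=7 new=(5,12) → add node 9 parent=5 cost=12
27. q=(37,19) nearest=8 d=25 new=(15,5) → add node 10 parent=8 cost=15
28. q=(29,24) nearest=10 d=19 new=(18,8) → add node 11 parent=10 cost=18

Node count: 12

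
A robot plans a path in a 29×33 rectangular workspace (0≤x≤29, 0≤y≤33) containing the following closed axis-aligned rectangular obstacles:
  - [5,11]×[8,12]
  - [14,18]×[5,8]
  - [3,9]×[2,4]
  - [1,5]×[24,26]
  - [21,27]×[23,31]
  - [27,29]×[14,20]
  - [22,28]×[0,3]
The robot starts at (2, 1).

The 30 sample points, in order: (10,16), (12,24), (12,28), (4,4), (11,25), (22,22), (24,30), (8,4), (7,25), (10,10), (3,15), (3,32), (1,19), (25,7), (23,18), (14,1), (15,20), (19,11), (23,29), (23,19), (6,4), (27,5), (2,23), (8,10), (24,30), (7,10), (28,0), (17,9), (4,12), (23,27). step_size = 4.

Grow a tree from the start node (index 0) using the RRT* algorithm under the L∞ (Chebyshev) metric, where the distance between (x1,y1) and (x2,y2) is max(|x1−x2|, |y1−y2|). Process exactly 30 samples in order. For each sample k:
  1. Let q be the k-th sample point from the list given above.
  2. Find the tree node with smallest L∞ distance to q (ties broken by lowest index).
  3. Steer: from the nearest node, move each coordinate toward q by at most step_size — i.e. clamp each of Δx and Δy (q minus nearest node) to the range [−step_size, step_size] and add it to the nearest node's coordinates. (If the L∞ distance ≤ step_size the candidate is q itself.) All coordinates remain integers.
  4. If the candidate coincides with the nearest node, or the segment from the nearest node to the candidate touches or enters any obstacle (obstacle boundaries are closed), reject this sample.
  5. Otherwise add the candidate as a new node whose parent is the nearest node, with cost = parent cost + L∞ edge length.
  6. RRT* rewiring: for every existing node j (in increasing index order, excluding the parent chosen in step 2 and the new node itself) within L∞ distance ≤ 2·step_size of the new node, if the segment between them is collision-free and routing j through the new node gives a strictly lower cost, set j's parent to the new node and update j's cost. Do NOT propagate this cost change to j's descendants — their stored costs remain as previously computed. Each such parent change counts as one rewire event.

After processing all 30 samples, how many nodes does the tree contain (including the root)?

1. q=(10,16) nearest=0 d=15 new=(6,5) → blocked by [3,9]×[2,4], reject
2. q=(12,24) nearest=0 d=23 new=(6,5) → blocked by [3,9]×[2,4], reject
3. q=(12,28) nearest=0 d=27 new=(6,5) → blocked by [3,9]×[2,4], reject
4. q=(4,4) nearest=0 d=3 new=(4,4) → blocked by [3,9]×[2,4], reject
5. q=(11,25) nearest=0 d=24 new=(6,5) → blocked by [3,9]×[2,4], reject
6. q=(22,22) nearest=0 d=21 new=(6,5) → blocked by [3,9]×[2,4], reject
7. q=(24,30) nearest=0 d=29 new=(6,5) → blocked by [3,9]×[2,4], reject
8. q=(8,4) nearest=0 d=6 new=(6,4) → blocked by [3,9]×[2,4], reject
9. q=(7,25) nearest=0 d=24 new=(6,5) → blocked by [3,9]×[2,4], reject
10. q=(10,10) nearest=0 d=9 new=(6,5) → blocked by [3,9]×[2,4], reject
11. q=(3,15) nearest=0 d=14 new=(3,5) → add node 1 parent=0 cost=4
12. q=(3,32) nearest=1 d=27 new=(3,9) → add node 2 parent=1 cost=8
13. q=(1,19) nearest=2 d=10 new=(1,13) → add node 3 parent=2 cost=12
14. q=(25,7) nearest=1 d=22 new=(7,7) → add node 4 parent=1 cost=8
15. q=(23,18) nearest=4 d=16 new=(11,11) → blocked by [5,11]×[8,12], reject
16. q=(14,1) nearest=4 d=7 new=(11,3) → add node 5 parent=4 cost=12
17. q=(15,20) nearest=2 d=12 new=(7,13) → blocked by [5,11]×[8,12], reject
18. q=(19,11) nearest=5 d=8 new=(15,7) → blocked by [14,18]×[5,8], reject
19. q=(23,29) nearest=2 d=20 new=(7,13) → blocked by [5,11]×[8,12], reject
20. q=(23,19) nearest=4 d=16 new=(11,11) → blocked by [5,11]×[8,12], reject
21. q=(6,4) nearest=1 d=3 new=(6,4) → blocked by [3,9]×[2,4], reject
22. q=(27,5) nearest=5 d=16 new=(15,5) → blocked by [14,18]×[5,8], reject
23. q=(2,23) nearest=3 d=10 new=(2,17) → add node 6 parent=3 cost=16
24. q=(8,10) nearest=4 d=3 new=(8,10) → blocked by [5,11]×[8,12], reject
25. q=(24,30) nearest=2 d=21 new=(7,13) → blocked by [5,11]×[8,12], reject
26. q=(7,10) nearest=4 d=3 new=(7,10) → blocked by [5,11]×[8,12], reject
27. q=(28,0) nearest=5 d=17 new=(15,0) → add node 7 parent=5 cost=16
28. q=(17,9) nearest=5 d=6 new=(15,7) → blocked by [14,18]×[5,8], reject
29. q=(4,12) nearest=2 d=3 new=(4,12) → add node 8 parent=2 cost=11
30. q=(23,27) nearest=8 d=19 new=(8,16) → add node 9 parent=8 cost=15

Node count: 10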